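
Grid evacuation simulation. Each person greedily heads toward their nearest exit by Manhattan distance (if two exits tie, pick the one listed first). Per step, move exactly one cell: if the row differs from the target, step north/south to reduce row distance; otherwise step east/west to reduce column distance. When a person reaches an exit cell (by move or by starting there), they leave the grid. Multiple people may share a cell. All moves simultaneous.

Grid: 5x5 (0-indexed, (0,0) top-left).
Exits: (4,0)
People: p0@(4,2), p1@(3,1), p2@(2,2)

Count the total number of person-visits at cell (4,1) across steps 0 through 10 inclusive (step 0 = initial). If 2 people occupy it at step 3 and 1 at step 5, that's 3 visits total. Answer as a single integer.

Answer: 3

Derivation:
Step 0: p0@(4,2) p1@(3,1) p2@(2,2) -> at (4,1): 0 [-], cum=0
Step 1: p0@(4,1) p1@(4,1) p2@(3,2) -> at (4,1): 2 [p0,p1], cum=2
Step 2: p0@ESC p1@ESC p2@(4,2) -> at (4,1): 0 [-], cum=2
Step 3: p0@ESC p1@ESC p2@(4,1) -> at (4,1): 1 [p2], cum=3
Step 4: p0@ESC p1@ESC p2@ESC -> at (4,1): 0 [-], cum=3
Total visits = 3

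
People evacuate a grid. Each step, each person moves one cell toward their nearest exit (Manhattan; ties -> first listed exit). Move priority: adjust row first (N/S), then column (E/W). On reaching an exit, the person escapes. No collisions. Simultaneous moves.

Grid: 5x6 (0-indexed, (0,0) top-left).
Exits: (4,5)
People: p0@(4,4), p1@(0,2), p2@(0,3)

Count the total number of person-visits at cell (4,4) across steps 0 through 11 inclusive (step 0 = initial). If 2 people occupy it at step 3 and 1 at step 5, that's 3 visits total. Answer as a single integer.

Answer: 3

Derivation:
Step 0: p0@(4,4) p1@(0,2) p2@(0,3) -> at (4,4): 1 [p0], cum=1
Step 1: p0@ESC p1@(1,2) p2@(1,3) -> at (4,4): 0 [-], cum=1
Step 2: p0@ESC p1@(2,2) p2@(2,3) -> at (4,4): 0 [-], cum=1
Step 3: p0@ESC p1@(3,2) p2@(3,3) -> at (4,4): 0 [-], cum=1
Step 4: p0@ESC p1@(4,2) p2@(4,3) -> at (4,4): 0 [-], cum=1
Step 5: p0@ESC p1@(4,3) p2@(4,4) -> at (4,4): 1 [p2], cum=2
Step 6: p0@ESC p1@(4,4) p2@ESC -> at (4,4): 1 [p1], cum=3
Step 7: p0@ESC p1@ESC p2@ESC -> at (4,4): 0 [-], cum=3
Total visits = 3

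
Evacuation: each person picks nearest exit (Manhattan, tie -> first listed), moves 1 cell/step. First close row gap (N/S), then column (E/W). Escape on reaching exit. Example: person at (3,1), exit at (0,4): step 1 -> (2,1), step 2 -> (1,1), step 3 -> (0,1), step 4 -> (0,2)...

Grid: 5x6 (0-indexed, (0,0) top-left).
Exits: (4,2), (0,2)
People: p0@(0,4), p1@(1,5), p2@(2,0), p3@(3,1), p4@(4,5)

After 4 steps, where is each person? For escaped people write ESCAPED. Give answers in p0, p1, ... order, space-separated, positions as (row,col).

Step 1: p0:(0,4)->(0,3) | p1:(1,5)->(0,5) | p2:(2,0)->(3,0) | p3:(3,1)->(4,1) | p4:(4,5)->(4,4)
Step 2: p0:(0,3)->(0,2)->EXIT | p1:(0,5)->(0,4) | p2:(3,0)->(4,0) | p3:(4,1)->(4,2)->EXIT | p4:(4,4)->(4,3)
Step 3: p0:escaped | p1:(0,4)->(0,3) | p2:(4,0)->(4,1) | p3:escaped | p4:(4,3)->(4,2)->EXIT
Step 4: p0:escaped | p1:(0,3)->(0,2)->EXIT | p2:(4,1)->(4,2)->EXIT | p3:escaped | p4:escaped

ESCAPED ESCAPED ESCAPED ESCAPED ESCAPED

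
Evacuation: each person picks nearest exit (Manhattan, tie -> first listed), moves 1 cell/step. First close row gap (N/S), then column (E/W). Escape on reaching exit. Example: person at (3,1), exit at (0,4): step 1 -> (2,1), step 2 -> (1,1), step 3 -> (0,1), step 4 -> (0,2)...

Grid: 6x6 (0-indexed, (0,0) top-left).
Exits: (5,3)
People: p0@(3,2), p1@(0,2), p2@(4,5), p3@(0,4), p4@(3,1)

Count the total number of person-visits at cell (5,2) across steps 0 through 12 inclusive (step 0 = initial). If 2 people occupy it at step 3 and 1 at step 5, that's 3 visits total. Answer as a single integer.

Step 0: p0@(3,2) p1@(0,2) p2@(4,5) p3@(0,4) p4@(3,1) -> at (5,2): 0 [-], cum=0
Step 1: p0@(4,2) p1@(1,2) p2@(5,5) p3@(1,4) p4@(4,1) -> at (5,2): 0 [-], cum=0
Step 2: p0@(5,2) p1@(2,2) p2@(5,4) p3@(2,4) p4@(5,1) -> at (5,2): 1 [p0], cum=1
Step 3: p0@ESC p1@(3,2) p2@ESC p3@(3,4) p4@(5,2) -> at (5,2): 1 [p4], cum=2
Step 4: p0@ESC p1@(4,2) p2@ESC p3@(4,4) p4@ESC -> at (5,2): 0 [-], cum=2
Step 5: p0@ESC p1@(5,2) p2@ESC p3@(5,4) p4@ESC -> at (5,2): 1 [p1], cum=3
Step 6: p0@ESC p1@ESC p2@ESC p3@ESC p4@ESC -> at (5,2): 0 [-], cum=3
Total visits = 3

Answer: 3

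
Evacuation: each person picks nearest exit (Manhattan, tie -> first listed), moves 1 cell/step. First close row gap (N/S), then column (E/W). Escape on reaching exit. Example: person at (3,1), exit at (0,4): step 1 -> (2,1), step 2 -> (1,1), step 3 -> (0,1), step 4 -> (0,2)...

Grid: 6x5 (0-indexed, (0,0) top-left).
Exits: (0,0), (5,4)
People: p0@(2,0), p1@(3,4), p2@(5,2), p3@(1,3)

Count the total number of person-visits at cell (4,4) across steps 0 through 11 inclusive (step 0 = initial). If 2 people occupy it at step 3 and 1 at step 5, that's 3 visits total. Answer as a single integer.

Answer: 1

Derivation:
Step 0: p0@(2,0) p1@(3,4) p2@(5,2) p3@(1,3) -> at (4,4): 0 [-], cum=0
Step 1: p0@(1,0) p1@(4,4) p2@(5,3) p3@(0,3) -> at (4,4): 1 [p1], cum=1
Step 2: p0@ESC p1@ESC p2@ESC p3@(0,2) -> at (4,4): 0 [-], cum=1
Step 3: p0@ESC p1@ESC p2@ESC p3@(0,1) -> at (4,4): 0 [-], cum=1
Step 4: p0@ESC p1@ESC p2@ESC p3@ESC -> at (4,4): 0 [-], cum=1
Total visits = 1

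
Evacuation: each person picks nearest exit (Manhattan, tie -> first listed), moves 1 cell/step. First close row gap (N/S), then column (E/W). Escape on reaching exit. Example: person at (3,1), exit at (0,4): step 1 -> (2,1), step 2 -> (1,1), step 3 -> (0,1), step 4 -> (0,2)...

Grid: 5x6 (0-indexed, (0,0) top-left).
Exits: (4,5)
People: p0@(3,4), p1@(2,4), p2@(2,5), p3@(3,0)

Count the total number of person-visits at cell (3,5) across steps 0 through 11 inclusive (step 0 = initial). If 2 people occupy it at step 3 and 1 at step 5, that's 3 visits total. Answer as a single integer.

Step 0: p0@(3,4) p1@(2,4) p2@(2,5) p3@(3,0) -> at (3,5): 0 [-], cum=0
Step 1: p0@(4,4) p1@(3,4) p2@(3,5) p3@(4,0) -> at (3,5): 1 [p2], cum=1
Step 2: p0@ESC p1@(4,4) p2@ESC p3@(4,1) -> at (3,5): 0 [-], cum=1
Step 3: p0@ESC p1@ESC p2@ESC p3@(4,2) -> at (3,5): 0 [-], cum=1
Step 4: p0@ESC p1@ESC p2@ESC p3@(4,3) -> at (3,5): 0 [-], cum=1
Step 5: p0@ESC p1@ESC p2@ESC p3@(4,4) -> at (3,5): 0 [-], cum=1
Step 6: p0@ESC p1@ESC p2@ESC p3@ESC -> at (3,5): 0 [-], cum=1
Total visits = 1

Answer: 1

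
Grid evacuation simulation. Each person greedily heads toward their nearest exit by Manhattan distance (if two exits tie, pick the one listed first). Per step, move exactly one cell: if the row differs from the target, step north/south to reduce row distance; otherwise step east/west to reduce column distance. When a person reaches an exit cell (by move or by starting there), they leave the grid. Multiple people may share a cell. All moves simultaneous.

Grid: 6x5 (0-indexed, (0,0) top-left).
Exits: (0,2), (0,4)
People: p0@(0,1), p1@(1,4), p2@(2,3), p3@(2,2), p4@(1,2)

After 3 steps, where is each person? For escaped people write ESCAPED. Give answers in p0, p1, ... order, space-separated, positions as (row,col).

Step 1: p0:(0,1)->(0,2)->EXIT | p1:(1,4)->(0,4)->EXIT | p2:(2,3)->(1,3) | p3:(2,2)->(1,2) | p4:(1,2)->(0,2)->EXIT
Step 2: p0:escaped | p1:escaped | p2:(1,3)->(0,3) | p3:(1,2)->(0,2)->EXIT | p4:escaped
Step 3: p0:escaped | p1:escaped | p2:(0,3)->(0,2)->EXIT | p3:escaped | p4:escaped

ESCAPED ESCAPED ESCAPED ESCAPED ESCAPED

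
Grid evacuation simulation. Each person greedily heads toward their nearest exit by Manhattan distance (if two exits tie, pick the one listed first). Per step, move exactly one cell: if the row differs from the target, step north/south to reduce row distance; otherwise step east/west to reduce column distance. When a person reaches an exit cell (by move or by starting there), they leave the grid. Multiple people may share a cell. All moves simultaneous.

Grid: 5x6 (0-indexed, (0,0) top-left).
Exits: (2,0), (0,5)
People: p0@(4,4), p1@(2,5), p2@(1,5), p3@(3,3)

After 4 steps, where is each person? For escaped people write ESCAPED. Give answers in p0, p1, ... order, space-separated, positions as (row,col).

Step 1: p0:(4,4)->(3,4) | p1:(2,5)->(1,5) | p2:(1,5)->(0,5)->EXIT | p3:(3,3)->(2,3)
Step 2: p0:(3,4)->(2,4) | p1:(1,5)->(0,5)->EXIT | p2:escaped | p3:(2,3)->(2,2)
Step 3: p0:(2,4)->(1,4) | p1:escaped | p2:escaped | p3:(2,2)->(2,1)
Step 4: p0:(1,4)->(0,4) | p1:escaped | p2:escaped | p3:(2,1)->(2,0)->EXIT

(0,4) ESCAPED ESCAPED ESCAPED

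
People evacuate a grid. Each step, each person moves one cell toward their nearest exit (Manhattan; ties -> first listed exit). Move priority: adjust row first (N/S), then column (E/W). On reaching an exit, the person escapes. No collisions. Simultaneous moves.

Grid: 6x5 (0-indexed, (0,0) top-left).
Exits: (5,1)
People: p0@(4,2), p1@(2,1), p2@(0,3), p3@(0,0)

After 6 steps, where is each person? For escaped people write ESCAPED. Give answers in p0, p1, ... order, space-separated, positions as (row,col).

Step 1: p0:(4,2)->(5,2) | p1:(2,1)->(3,1) | p2:(0,3)->(1,3) | p3:(0,0)->(1,0)
Step 2: p0:(5,2)->(5,1)->EXIT | p1:(3,1)->(4,1) | p2:(1,3)->(2,3) | p3:(1,0)->(2,0)
Step 3: p0:escaped | p1:(4,1)->(5,1)->EXIT | p2:(2,3)->(3,3) | p3:(2,0)->(3,0)
Step 4: p0:escaped | p1:escaped | p2:(3,3)->(4,3) | p3:(3,0)->(4,0)
Step 5: p0:escaped | p1:escaped | p2:(4,3)->(5,3) | p3:(4,0)->(5,0)
Step 6: p0:escaped | p1:escaped | p2:(5,3)->(5,2) | p3:(5,0)->(5,1)->EXIT

ESCAPED ESCAPED (5,2) ESCAPED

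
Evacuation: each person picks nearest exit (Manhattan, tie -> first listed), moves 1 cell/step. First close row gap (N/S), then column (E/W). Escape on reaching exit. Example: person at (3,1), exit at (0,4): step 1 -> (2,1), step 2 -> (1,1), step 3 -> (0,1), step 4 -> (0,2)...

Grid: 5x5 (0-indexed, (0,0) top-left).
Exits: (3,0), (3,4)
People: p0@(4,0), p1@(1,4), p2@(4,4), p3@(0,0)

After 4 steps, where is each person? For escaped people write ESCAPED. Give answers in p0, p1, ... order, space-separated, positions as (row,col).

Step 1: p0:(4,0)->(3,0)->EXIT | p1:(1,4)->(2,4) | p2:(4,4)->(3,4)->EXIT | p3:(0,0)->(1,0)
Step 2: p0:escaped | p1:(2,4)->(3,4)->EXIT | p2:escaped | p3:(1,0)->(2,0)
Step 3: p0:escaped | p1:escaped | p2:escaped | p3:(2,0)->(3,0)->EXIT

ESCAPED ESCAPED ESCAPED ESCAPED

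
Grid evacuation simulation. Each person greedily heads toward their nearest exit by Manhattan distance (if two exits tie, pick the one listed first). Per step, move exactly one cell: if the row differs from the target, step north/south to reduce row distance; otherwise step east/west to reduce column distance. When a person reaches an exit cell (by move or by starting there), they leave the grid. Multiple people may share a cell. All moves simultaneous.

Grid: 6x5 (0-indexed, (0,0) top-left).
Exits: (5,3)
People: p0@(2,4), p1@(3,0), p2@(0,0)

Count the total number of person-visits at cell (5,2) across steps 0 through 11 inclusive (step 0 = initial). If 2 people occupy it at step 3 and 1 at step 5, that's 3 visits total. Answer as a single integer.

Step 0: p0@(2,4) p1@(3,0) p2@(0,0) -> at (5,2): 0 [-], cum=0
Step 1: p0@(3,4) p1@(4,0) p2@(1,0) -> at (5,2): 0 [-], cum=0
Step 2: p0@(4,4) p1@(5,0) p2@(2,0) -> at (5,2): 0 [-], cum=0
Step 3: p0@(5,4) p1@(5,1) p2@(3,0) -> at (5,2): 0 [-], cum=0
Step 4: p0@ESC p1@(5,2) p2@(4,0) -> at (5,2): 1 [p1], cum=1
Step 5: p0@ESC p1@ESC p2@(5,0) -> at (5,2): 0 [-], cum=1
Step 6: p0@ESC p1@ESC p2@(5,1) -> at (5,2): 0 [-], cum=1
Step 7: p0@ESC p1@ESC p2@(5,2) -> at (5,2): 1 [p2], cum=2
Step 8: p0@ESC p1@ESC p2@ESC -> at (5,2): 0 [-], cum=2
Total visits = 2

Answer: 2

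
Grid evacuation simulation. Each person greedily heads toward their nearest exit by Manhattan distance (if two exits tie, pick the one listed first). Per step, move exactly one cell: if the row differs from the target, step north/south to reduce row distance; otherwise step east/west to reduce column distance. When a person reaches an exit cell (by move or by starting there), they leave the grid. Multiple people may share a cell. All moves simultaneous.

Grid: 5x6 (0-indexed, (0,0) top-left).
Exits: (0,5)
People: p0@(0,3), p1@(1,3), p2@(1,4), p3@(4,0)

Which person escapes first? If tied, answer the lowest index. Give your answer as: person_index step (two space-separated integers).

Step 1: p0:(0,3)->(0,4) | p1:(1,3)->(0,3) | p2:(1,4)->(0,4) | p3:(4,0)->(3,0)
Step 2: p0:(0,4)->(0,5)->EXIT | p1:(0,3)->(0,4) | p2:(0,4)->(0,5)->EXIT | p3:(3,0)->(2,0)
Step 3: p0:escaped | p1:(0,4)->(0,5)->EXIT | p2:escaped | p3:(2,0)->(1,0)
Step 4: p0:escaped | p1:escaped | p2:escaped | p3:(1,0)->(0,0)
Step 5: p0:escaped | p1:escaped | p2:escaped | p3:(0,0)->(0,1)
Step 6: p0:escaped | p1:escaped | p2:escaped | p3:(0,1)->(0,2)
Step 7: p0:escaped | p1:escaped | p2:escaped | p3:(0,2)->(0,3)
Step 8: p0:escaped | p1:escaped | p2:escaped | p3:(0,3)->(0,4)
Step 9: p0:escaped | p1:escaped | p2:escaped | p3:(0,4)->(0,5)->EXIT
Exit steps: [2, 3, 2, 9]
First to escape: p0 at step 2

Answer: 0 2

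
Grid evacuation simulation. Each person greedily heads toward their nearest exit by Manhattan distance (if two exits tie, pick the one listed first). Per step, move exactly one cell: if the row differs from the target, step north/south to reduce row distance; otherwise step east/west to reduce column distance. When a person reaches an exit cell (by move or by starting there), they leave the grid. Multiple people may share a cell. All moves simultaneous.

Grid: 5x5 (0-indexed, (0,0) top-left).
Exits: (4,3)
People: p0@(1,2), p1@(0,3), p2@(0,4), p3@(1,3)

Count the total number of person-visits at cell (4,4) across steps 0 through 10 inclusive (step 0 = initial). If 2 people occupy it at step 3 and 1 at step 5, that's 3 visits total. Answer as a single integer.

Step 0: p0@(1,2) p1@(0,3) p2@(0,4) p3@(1,3) -> at (4,4): 0 [-], cum=0
Step 1: p0@(2,2) p1@(1,3) p2@(1,4) p3@(2,3) -> at (4,4): 0 [-], cum=0
Step 2: p0@(3,2) p1@(2,3) p2@(2,4) p3@(3,3) -> at (4,4): 0 [-], cum=0
Step 3: p0@(4,2) p1@(3,3) p2@(3,4) p3@ESC -> at (4,4): 0 [-], cum=0
Step 4: p0@ESC p1@ESC p2@(4,4) p3@ESC -> at (4,4): 1 [p2], cum=1
Step 5: p0@ESC p1@ESC p2@ESC p3@ESC -> at (4,4): 0 [-], cum=1
Total visits = 1

Answer: 1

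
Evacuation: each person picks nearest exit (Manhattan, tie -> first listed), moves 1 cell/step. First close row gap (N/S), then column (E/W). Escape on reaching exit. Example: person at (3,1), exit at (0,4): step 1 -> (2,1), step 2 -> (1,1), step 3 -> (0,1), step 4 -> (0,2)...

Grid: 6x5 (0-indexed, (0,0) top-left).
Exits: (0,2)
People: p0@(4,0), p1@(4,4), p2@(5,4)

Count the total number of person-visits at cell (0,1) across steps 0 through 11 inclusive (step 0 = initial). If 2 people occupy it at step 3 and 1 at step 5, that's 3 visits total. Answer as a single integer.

Answer: 1

Derivation:
Step 0: p0@(4,0) p1@(4,4) p2@(5,4) -> at (0,1): 0 [-], cum=0
Step 1: p0@(3,0) p1@(3,4) p2@(4,4) -> at (0,1): 0 [-], cum=0
Step 2: p0@(2,0) p1@(2,4) p2@(3,4) -> at (0,1): 0 [-], cum=0
Step 3: p0@(1,0) p1@(1,4) p2@(2,4) -> at (0,1): 0 [-], cum=0
Step 4: p0@(0,0) p1@(0,4) p2@(1,4) -> at (0,1): 0 [-], cum=0
Step 5: p0@(0,1) p1@(0,3) p2@(0,4) -> at (0,1): 1 [p0], cum=1
Step 6: p0@ESC p1@ESC p2@(0,3) -> at (0,1): 0 [-], cum=1
Step 7: p0@ESC p1@ESC p2@ESC -> at (0,1): 0 [-], cum=1
Total visits = 1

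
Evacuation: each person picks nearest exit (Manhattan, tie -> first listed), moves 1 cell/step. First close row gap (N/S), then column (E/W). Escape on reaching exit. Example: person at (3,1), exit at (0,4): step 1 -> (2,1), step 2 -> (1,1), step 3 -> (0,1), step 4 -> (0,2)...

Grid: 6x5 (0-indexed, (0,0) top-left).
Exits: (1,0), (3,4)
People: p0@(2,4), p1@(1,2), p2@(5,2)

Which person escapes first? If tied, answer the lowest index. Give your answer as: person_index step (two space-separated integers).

Answer: 0 1

Derivation:
Step 1: p0:(2,4)->(3,4)->EXIT | p1:(1,2)->(1,1) | p2:(5,2)->(4,2)
Step 2: p0:escaped | p1:(1,1)->(1,0)->EXIT | p2:(4,2)->(3,2)
Step 3: p0:escaped | p1:escaped | p2:(3,2)->(3,3)
Step 4: p0:escaped | p1:escaped | p2:(3,3)->(3,4)->EXIT
Exit steps: [1, 2, 4]
First to escape: p0 at step 1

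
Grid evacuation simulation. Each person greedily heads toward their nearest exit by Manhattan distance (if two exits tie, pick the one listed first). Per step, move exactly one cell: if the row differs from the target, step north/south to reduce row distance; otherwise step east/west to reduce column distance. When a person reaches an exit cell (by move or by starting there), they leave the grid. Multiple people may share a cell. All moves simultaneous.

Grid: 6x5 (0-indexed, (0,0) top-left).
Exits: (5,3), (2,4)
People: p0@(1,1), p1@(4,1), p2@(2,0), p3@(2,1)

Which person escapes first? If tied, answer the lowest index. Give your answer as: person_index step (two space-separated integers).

Answer: 1 3

Derivation:
Step 1: p0:(1,1)->(2,1) | p1:(4,1)->(5,1) | p2:(2,0)->(2,1) | p3:(2,1)->(2,2)
Step 2: p0:(2,1)->(2,2) | p1:(5,1)->(5,2) | p2:(2,1)->(2,2) | p3:(2,2)->(2,3)
Step 3: p0:(2,2)->(2,3) | p1:(5,2)->(5,3)->EXIT | p2:(2,2)->(2,3) | p3:(2,3)->(2,4)->EXIT
Step 4: p0:(2,3)->(2,4)->EXIT | p1:escaped | p2:(2,3)->(2,4)->EXIT | p3:escaped
Exit steps: [4, 3, 4, 3]
First to escape: p1 at step 3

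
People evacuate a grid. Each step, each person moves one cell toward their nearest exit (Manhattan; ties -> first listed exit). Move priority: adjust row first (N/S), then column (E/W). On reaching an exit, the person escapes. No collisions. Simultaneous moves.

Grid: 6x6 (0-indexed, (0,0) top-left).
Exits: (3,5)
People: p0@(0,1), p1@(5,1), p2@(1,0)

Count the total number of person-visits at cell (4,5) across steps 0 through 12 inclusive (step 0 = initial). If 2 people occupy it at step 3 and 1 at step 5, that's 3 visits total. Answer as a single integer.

Step 0: p0@(0,1) p1@(5,1) p2@(1,0) -> at (4,5): 0 [-], cum=0
Step 1: p0@(1,1) p1@(4,1) p2@(2,0) -> at (4,5): 0 [-], cum=0
Step 2: p0@(2,1) p1@(3,1) p2@(3,0) -> at (4,5): 0 [-], cum=0
Step 3: p0@(3,1) p1@(3,2) p2@(3,1) -> at (4,5): 0 [-], cum=0
Step 4: p0@(3,2) p1@(3,3) p2@(3,2) -> at (4,5): 0 [-], cum=0
Step 5: p0@(3,3) p1@(3,4) p2@(3,3) -> at (4,5): 0 [-], cum=0
Step 6: p0@(3,4) p1@ESC p2@(3,4) -> at (4,5): 0 [-], cum=0
Step 7: p0@ESC p1@ESC p2@ESC -> at (4,5): 0 [-], cum=0
Total visits = 0

Answer: 0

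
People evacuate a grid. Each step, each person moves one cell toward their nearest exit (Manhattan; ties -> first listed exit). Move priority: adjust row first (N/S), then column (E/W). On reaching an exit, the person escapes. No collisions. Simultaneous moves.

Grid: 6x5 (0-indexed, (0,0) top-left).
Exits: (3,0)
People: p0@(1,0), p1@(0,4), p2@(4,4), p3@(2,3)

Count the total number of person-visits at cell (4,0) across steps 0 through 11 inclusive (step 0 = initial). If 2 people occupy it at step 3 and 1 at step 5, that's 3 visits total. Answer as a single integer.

Answer: 0

Derivation:
Step 0: p0@(1,0) p1@(0,4) p2@(4,4) p3@(2,3) -> at (4,0): 0 [-], cum=0
Step 1: p0@(2,0) p1@(1,4) p2@(3,4) p3@(3,3) -> at (4,0): 0 [-], cum=0
Step 2: p0@ESC p1@(2,4) p2@(3,3) p3@(3,2) -> at (4,0): 0 [-], cum=0
Step 3: p0@ESC p1@(3,4) p2@(3,2) p3@(3,1) -> at (4,0): 0 [-], cum=0
Step 4: p0@ESC p1@(3,3) p2@(3,1) p3@ESC -> at (4,0): 0 [-], cum=0
Step 5: p0@ESC p1@(3,2) p2@ESC p3@ESC -> at (4,0): 0 [-], cum=0
Step 6: p0@ESC p1@(3,1) p2@ESC p3@ESC -> at (4,0): 0 [-], cum=0
Step 7: p0@ESC p1@ESC p2@ESC p3@ESC -> at (4,0): 0 [-], cum=0
Total visits = 0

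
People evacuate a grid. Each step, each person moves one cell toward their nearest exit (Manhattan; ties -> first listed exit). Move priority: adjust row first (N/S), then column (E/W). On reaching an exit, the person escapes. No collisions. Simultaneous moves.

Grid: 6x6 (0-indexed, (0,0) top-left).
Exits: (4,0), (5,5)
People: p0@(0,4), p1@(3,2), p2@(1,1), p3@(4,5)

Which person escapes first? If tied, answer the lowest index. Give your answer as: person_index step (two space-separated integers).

Answer: 3 1

Derivation:
Step 1: p0:(0,4)->(1,4) | p1:(3,2)->(4,2) | p2:(1,1)->(2,1) | p3:(4,5)->(5,5)->EXIT
Step 2: p0:(1,4)->(2,4) | p1:(4,2)->(4,1) | p2:(2,1)->(3,1) | p3:escaped
Step 3: p0:(2,4)->(3,4) | p1:(4,1)->(4,0)->EXIT | p2:(3,1)->(4,1) | p3:escaped
Step 4: p0:(3,4)->(4,4) | p1:escaped | p2:(4,1)->(4,0)->EXIT | p3:escaped
Step 5: p0:(4,4)->(5,4) | p1:escaped | p2:escaped | p3:escaped
Step 6: p0:(5,4)->(5,5)->EXIT | p1:escaped | p2:escaped | p3:escaped
Exit steps: [6, 3, 4, 1]
First to escape: p3 at step 1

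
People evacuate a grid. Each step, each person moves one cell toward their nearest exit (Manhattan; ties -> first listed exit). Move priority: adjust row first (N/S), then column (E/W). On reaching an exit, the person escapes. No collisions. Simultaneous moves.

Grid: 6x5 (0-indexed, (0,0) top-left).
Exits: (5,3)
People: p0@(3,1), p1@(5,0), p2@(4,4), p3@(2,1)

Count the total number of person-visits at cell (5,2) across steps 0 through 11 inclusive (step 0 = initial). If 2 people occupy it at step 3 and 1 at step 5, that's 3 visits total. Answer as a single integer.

Answer: 3

Derivation:
Step 0: p0@(3,1) p1@(5,0) p2@(4,4) p3@(2,1) -> at (5,2): 0 [-], cum=0
Step 1: p0@(4,1) p1@(5,1) p2@(5,4) p3@(3,1) -> at (5,2): 0 [-], cum=0
Step 2: p0@(5,1) p1@(5,2) p2@ESC p3@(4,1) -> at (5,2): 1 [p1], cum=1
Step 3: p0@(5,2) p1@ESC p2@ESC p3@(5,1) -> at (5,2): 1 [p0], cum=2
Step 4: p0@ESC p1@ESC p2@ESC p3@(5,2) -> at (5,2): 1 [p3], cum=3
Step 5: p0@ESC p1@ESC p2@ESC p3@ESC -> at (5,2): 0 [-], cum=3
Total visits = 3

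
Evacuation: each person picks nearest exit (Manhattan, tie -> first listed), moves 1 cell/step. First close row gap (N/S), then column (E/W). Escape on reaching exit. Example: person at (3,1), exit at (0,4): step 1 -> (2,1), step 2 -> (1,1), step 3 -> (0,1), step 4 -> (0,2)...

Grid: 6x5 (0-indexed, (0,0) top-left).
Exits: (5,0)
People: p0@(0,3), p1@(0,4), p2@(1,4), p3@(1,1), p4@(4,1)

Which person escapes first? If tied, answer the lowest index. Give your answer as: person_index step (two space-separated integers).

Answer: 4 2

Derivation:
Step 1: p0:(0,3)->(1,3) | p1:(0,4)->(1,4) | p2:(1,4)->(2,4) | p3:(1,1)->(2,1) | p4:(4,1)->(5,1)
Step 2: p0:(1,3)->(2,3) | p1:(1,4)->(2,4) | p2:(2,4)->(3,4) | p3:(2,1)->(3,1) | p4:(5,1)->(5,0)->EXIT
Step 3: p0:(2,3)->(3,3) | p1:(2,4)->(3,4) | p2:(3,4)->(4,4) | p3:(3,1)->(4,1) | p4:escaped
Step 4: p0:(3,3)->(4,3) | p1:(3,4)->(4,4) | p2:(4,4)->(5,4) | p3:(4,1)->(5,1) | p4:escaped
Step 5: p0:(4,3)->(5,3) | p1:(4,4)->(5,4) | p2:(5,4)->(5,3) | p3:(5,1)->(5,0)->EXIT | p4:escaped
Step 6: p0:(5,3)->(5,2) | p1:(5,4)->(5,3) | p2:(5,3)->(5,2) | p3:escaped | p4:escaped
Step 7: p0:(5,2)->(5,1) | p1:(5,3)->(5,2) | p2:(5,2)->(5,1) | p3:escaped | p4:escaped
Step 8: p0:(5,1)->(5,0)->EXIT | p1:(5,2)->(5,1) | p2:(5,1)->(5,0)->EXIT | p3:escaped | p4:escaped
Step 9: p0:escaped | p1:(5,1)->(5,0)->EXIT | p2:escaped | p3:escaped | p4:escaped
Exit steps: [8, 9, 8, 5, 2]
First to escape: p4 at step 2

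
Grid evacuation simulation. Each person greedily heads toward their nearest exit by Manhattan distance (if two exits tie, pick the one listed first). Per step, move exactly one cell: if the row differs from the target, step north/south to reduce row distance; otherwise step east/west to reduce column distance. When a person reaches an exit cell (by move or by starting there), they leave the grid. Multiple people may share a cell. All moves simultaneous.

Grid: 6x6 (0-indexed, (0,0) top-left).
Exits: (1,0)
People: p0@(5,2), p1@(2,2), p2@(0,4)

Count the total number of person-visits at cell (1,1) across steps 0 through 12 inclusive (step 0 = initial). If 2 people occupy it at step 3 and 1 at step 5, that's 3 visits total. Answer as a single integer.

Answer: 3

Derivation:
Step 0: p0@(5,2) p1@(2,2) p2@(0,4) -> at (1,1): 0 [-], cum=0
Step 1: p0@(4,2) p1@(1,2) p2@(1,4) -> at (1,1): 0 [-], cum=0
Step 2: p0@(3,2) p1@(1,1) p2@(1,3) -> at (1,1): 1 [p1], cum=1
Step 3: p0@(2,2) p1@ESC p2@(1,2) -> at (1,1): 0 [-], cum=1
Step 4: p0@(1,2) p1@ESC p2@(1,1) -> at (1,1): 1 [p2], cum=2
Step 5: p0@(1,1) p1@ESC p2@ESC -> at (1,1): 1 [p0], cum=3
Step 6: p0@ESC p1@ESC p2@ESC -> at (1,1): 0 [-], cum=3
Total visits = 3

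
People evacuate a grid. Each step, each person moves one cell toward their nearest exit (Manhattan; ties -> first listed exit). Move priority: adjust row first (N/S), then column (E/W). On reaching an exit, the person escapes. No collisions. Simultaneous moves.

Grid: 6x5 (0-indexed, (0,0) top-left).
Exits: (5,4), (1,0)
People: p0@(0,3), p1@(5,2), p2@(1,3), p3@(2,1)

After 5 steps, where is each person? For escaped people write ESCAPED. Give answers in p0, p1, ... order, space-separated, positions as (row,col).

Step 1: p0:(0,3)->(1,3) | p1:(5,2)->(5,3) | p2:(1,3)->(1,2) | p3:(2,1)->(1,1)
Step 2: p0:(1,3)->(1,2) | p1:(5,3)->(5,4)->EXIT | p2:(1,2)->(1,1) | p3:(1,1)->(1,0)->EXIT
Step 3: p0:(1,2)->(1,1) | p1:escaped | p2:(1,1)->(1,0)->EXIT | p3:escaped
Step 4: p0:(1,1)->(1,0)->EXIT | p1:escaped | p2:escaped | p3:escaped

ESCAPED ESCAPED ESCAPED ESCAPED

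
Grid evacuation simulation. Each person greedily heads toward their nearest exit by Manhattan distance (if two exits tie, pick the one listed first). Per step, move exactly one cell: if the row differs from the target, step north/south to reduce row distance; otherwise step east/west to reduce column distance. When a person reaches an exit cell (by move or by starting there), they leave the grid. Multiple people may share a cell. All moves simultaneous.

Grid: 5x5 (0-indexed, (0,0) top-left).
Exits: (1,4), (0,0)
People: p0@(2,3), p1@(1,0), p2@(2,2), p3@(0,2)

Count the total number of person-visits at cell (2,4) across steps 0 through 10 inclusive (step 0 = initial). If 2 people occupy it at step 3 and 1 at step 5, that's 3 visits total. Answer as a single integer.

Answer: 0

Derivation:
Step 0: p0@(2,3) p1@(1,0) p2@(2,2) p3@(0,2) -> at (2,4): 0 [-], cum=0
Step 1: p0@(1,3) p1@ESC p2@(1,2) p3@(0,1) -> at (2,4): 0 [-], cum=0
Step 2: p0@ESC p1@ESC p2@(1,3) p3@ESC -> at (2,4): 0 [-], cum=0
Step 3: p0@ESC p1@ESC p2@ESC p3@ESC -> at (2,4): 0 [-], cum=0
Total visits = 0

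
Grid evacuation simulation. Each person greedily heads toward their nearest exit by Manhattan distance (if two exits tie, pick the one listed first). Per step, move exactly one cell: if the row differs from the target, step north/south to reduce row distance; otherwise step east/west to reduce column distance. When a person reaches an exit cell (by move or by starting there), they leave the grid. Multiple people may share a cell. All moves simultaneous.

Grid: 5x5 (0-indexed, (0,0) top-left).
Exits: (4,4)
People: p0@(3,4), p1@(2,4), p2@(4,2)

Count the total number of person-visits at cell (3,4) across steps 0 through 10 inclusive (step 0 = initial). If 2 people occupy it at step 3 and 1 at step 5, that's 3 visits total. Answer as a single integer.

Answer: 2

Derivation:
Step 0: p0@(3,4) p1@(2,4) p2@(4,2) -> at (3,4): 1 [p0], cum=1
Step 1: p0@ESC p1@(3,4) p2@(4,3) -> at (3,4): 1 [p1], cum=2
Step 2: p0@ESC p1@ESC p2@ESC -> at (3,4): 0 [-], cum=2
Total visits = 2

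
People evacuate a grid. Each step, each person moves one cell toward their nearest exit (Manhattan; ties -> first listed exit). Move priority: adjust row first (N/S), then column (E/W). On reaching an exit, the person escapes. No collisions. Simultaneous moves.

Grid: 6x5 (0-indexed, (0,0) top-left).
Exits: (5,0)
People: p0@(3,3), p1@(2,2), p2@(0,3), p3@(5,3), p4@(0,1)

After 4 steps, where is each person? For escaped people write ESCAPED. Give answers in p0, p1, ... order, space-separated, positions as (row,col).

Step 1: p0:(3,3)->(4,3) | p1:(2,2)->(3,2) | p2:(0,3)->(1,3) | p3:(5,3)->(5,2) | p4:(0,1)->(1,1)
Step 2: p0:(4,3)->(5,3) | p1:(3,2)->(4,2) | p2:(1,3)->(2,3) | p3:(5,2)->(5,1) | p4:(1,1)->(2,1)
Step 3: p0:(5,3)->(5,2) | p1:(4,2)->(5,2) | p2:(2,3)->(3,3) | p3:(5,1)->(5,0)->EXIT | p4:(2,1)->(3,1)
Step 4: p0:(5,2)->(5,1) | p1:(5,2)->(5,1) | p2:(3,3)->(4,3) | p3:escaped | p4:(3,1)->(4,1)

(5,1) (5,1) (4,3) ESCAPED (4,1)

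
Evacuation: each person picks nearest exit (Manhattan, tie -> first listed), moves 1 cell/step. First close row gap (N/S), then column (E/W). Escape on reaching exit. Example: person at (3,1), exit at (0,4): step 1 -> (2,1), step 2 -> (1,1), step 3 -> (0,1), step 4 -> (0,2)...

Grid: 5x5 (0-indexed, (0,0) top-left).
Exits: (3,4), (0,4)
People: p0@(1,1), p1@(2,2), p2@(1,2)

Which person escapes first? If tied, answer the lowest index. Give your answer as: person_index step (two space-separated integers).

Answer: 1 3

Derivation:
Step 1: p0:(1,1)->(0,1) | p1:(2,2)->(3,2) | p2:(1,2)->(0,2)
Step 2: p0:(0,1)->(0,2) | p1:(3,2)->(3,3) | p2:(0,2)->(0,3)
Step 3: p0:(0,2)->(0,3) | p1:(3,3)->(3,4)->EXIT | p2:(0,3)->(0,4)->EXIT
Step 4: p0:(0,3)->(0,4)->EXIT | p1:escaped | p2:escaped
Exit steps: [4, 3, 3]
First to escape: p1 at step 3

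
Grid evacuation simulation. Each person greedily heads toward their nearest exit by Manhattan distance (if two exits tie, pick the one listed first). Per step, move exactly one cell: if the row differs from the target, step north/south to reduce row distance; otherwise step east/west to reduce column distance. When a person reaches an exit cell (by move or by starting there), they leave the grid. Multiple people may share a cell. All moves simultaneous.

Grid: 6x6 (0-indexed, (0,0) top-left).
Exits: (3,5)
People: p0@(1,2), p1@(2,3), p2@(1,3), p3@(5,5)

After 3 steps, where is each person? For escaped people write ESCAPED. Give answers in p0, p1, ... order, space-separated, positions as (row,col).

Step 1: p0:(1,2)->(2,2) | p1:(2,3)->(3,3) | p2:(1,3)->(2,3) | p3:(5,5)->(4,5)
Step 2: p0:(2,2)->(3,2) | p1:(3,3)->(3,4) | p2:(2,3)->(3,3) | p3:(4,5)->(3,5)->EXIT
Step 3: p0:(3,2)->(3,3) | p1:(3,4)->(3,5)->EXIT | p2:(3,3)->(3,4) | p3:escaped

(3,3) ESCAPED (3,4) ESCAPED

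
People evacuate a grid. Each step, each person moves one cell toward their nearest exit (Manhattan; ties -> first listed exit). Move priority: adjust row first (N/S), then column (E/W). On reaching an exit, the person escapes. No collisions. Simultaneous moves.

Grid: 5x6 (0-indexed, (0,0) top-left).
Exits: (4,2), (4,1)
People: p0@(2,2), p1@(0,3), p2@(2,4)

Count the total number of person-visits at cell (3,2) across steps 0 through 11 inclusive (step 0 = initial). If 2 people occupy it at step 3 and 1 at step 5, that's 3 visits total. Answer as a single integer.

Answer: 1

Derivation:
Step 0: p0@(2,2) p1@(0,3) p2@(2,4) -> at (3,2): 0 [-], cum=0
Step 1: p0@(3,2) p1@(1,3) p2@(3,4) -> at (3,2): 1 [p0], cum=1
Step 2: p0@ESC p1@(2,3) p2@(4,4) -> at (3,2): 0 [-], cum=1
Step 3: p0@ESC p1@(3,3) p2@(4,3) -> at (3,2): 0 [-], cum=1
Step 4: p0@ESC p1@(4,3) p2@ESC -> at (3,2): 0 [-], cum=1
Step 5: p0@ESC p1@ESC p2@ESC -> at (3,2): 0 [-], cum=1
Total visits = 1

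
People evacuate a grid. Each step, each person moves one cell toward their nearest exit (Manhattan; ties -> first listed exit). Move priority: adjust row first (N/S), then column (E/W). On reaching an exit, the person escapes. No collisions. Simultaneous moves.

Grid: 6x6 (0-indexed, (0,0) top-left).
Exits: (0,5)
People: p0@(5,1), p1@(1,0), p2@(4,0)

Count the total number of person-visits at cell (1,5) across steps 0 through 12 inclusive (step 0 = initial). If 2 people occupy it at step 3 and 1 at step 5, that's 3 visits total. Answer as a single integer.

Step 0: p0@(5,1) p1@(1,0) p2@(4,0) -> at (1,5): 0 [-], cum=0
Step 1: p0@(4,1) p1@(0,0) p2@(3,0) -> at (1,5): 0 [-], cum=0
Step 2: p0@(3,1) p1@(0,1) p2@(2,0) -> at (1,5): 0 [-], cum=0
Step 3: p0@(2,1) p1@(0,2) p2@(1,0) -> at (1,5): 0 [-], cum=0
Step 4: p0@(1,1) p1@(0,3) p2@(0,0) -> at (1,5): 0 [-], cum=0
Step 5: p0@(0,1) p1@(0,4) p2@(0,1) -> at (1,5): 0 [-], cum=0
Step 6: p0@(0,2) p1@ESC p2@(0,2) -> at (1,5): 0 [-], cum=0
Step 7: p0@(0,3) p1@ESC p2@(0,3) -> at (1,5): 0 [-], cum=0
Step 8: p0@(0,4) p1@ESC p2@(0,4) -> at (1,5): 0 [-], cum=0
Step 9: p0@ESC p1@ESC p2@ESC -> at (1,5): 0 [-], cum=0
Total visits = 0

Answer: 0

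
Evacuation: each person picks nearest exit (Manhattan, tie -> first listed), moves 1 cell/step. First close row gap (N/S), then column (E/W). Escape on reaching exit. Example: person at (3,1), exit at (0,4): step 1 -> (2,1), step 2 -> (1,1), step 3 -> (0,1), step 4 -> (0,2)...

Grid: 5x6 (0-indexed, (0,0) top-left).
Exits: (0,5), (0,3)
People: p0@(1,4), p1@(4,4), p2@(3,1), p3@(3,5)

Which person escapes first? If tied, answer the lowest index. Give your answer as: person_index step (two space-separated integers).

Step 1: p0:(1,4)->(0,4) | p1:(4,4)->(3,4) | p2:(3,1)->(2,1) | p3:(3,5)->(2,5)
Step 2: p0:(0,4)->(0,5)->EXIT | p1:(3,4)->(2,4) | p2:(2,1)->(1,1) | p3:(2,5)->(1,5)
Step 3: p0:escaped | p1:(2,4)->(1,4) | p2:(1,1)->(0,1) | p3:(1,5)->(0,5)->EXIT
Step 4: p0:escaped | p1:(1,4)->(0,4) | p2:(0,1)->(0,2) | p3:escaped
Step 5: p0:escaped | p1:(0,4)->(0,5)->EXIT | p2:(0,2)->(0,3)->EXIT | p3:escaped
Exit steps: [2, 5, 5, 3]
First to escape: p0 at step 2

Answer: 0 2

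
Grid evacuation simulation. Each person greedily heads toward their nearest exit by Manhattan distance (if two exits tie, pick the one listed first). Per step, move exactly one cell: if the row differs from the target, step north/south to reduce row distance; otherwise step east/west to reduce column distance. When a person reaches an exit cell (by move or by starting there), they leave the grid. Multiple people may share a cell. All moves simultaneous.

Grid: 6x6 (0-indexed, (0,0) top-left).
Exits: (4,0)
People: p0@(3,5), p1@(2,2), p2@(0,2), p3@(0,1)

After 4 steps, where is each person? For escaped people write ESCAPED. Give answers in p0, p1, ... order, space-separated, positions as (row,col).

Step 1: p0:(3,5)->(4,5) | p1:(2,2)->(3,2) | p2:(0,2)->(1,2) | p3:(0,1)->(1,1)
Step 2: p0:(4,5)->(4,4) | p1:(3,2)->(4,2) | p2:(1,2)->(2,2) | p3:(1,1)->(2,1)
Step 3: p0:(4,4)->(4,3) | p1:(4,2)->(4,1) | p2:(2,2)->(3,2) | p3:(2,1)->(3,1)
Step 4: p0:(4,3)->(4,2) | p1:(4,1)->(4,0)->EXIT | p2:(3,2)->(4,2) | p3:(3,1)->(4,1)

(4,2) ESCAPED (4,2) (4,1)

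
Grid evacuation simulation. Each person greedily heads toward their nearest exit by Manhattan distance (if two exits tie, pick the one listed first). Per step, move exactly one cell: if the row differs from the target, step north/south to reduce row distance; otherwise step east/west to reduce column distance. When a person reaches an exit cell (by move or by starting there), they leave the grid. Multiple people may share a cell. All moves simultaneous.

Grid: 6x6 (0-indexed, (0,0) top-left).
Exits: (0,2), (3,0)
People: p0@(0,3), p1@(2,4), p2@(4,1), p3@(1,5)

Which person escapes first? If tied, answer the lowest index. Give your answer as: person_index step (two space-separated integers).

Step 1: p0:(0,3)->(0,2)->EXIT | p1:(2,4)->(1,4) | p2:(4,1)->(3,1) | p3:(1,5)->(0,5)
Step 2: p0:escaped | p1:(1,4)->(0,4) | p2:(3,1)->(3,0)->EXIT | p3:(0,5)->(0,4)
Step 3: p0:escaped | p1:(0,4)->(0,3) | p2:escaped | p3:(0,4)->(0,3)
Step 4: p0:escaped | p1:(0,3)->(0,2)->EXIT | p2:escaped | p3:(0,3)->(0,2)->EXIT
Exit steps: [1, 4, 2, 4]
First to escape: p0 at step 1

Answer: 0 1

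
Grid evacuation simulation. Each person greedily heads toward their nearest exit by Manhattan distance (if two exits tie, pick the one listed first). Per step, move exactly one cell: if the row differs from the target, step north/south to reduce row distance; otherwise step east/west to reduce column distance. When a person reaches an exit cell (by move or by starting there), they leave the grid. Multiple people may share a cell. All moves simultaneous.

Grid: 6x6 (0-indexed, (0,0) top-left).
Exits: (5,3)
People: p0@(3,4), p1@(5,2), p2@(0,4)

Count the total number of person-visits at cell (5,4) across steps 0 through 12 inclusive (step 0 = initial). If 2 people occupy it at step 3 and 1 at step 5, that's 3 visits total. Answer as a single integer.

Step 0: p0@(3,4) p1@(5,2) p2@(0,4) -> at (5,4): 0 [-], cum=0
Step 1: p0@(4,4) p1@ESC p2@(1,4) -> at (5,4): 0 [-], cum=0
Step 2: p0@(5,4) p1@ESC p2@(2,4) -> at (5,4): 1 [p0], cum=1
Step 3: p0@ESC p1@ESC p2@(3,4) -> at (5,4): 0 [-], cum=1
Step 4: p0@ESC p1@ESC p2@(4,4) -> at (5,4): 0 [-], cum=1
Step 5: p0@ESC p1@ESC p2@(5,4) -> at (5,4): 1 [p2], cum=2
Step 6: p0@ESC p1@ESC p2@ESC -> at (5,4): 0 [-], cum=2
Total visits = 2

Answer: 2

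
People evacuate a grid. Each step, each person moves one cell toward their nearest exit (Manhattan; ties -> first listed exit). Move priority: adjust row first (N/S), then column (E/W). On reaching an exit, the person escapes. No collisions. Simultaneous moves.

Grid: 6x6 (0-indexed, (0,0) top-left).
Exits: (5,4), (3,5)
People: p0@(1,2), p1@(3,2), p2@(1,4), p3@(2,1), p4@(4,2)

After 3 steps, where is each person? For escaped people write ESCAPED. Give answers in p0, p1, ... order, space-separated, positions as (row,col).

Step 1: p0:(1,2)->(2,2) | p1:(3,2)->(3,3) | p2:(1,4)->(2,4) | p3:(2,1)->(3,1) | p4:(4,2)->(5,2)
Step 2: p0:(2,2)->(3,2) | p1:(3,3)->(3,4) | p2:(2,4)->(3,4) | p3:(3,1)->(3,2) | p4:(5,2)->(5,3)
Step 3: p0:(3,2)->(3,3) | p1:(3,4)->(3,5)->EXIT | p2:(3,4)->(3,5)->EXIT | p3:(3,2)->(3,3) | p4:(5,3)->(5,4)->EXIT

(3,3) ESCAPED ESCAPED (3,3) ESCAPED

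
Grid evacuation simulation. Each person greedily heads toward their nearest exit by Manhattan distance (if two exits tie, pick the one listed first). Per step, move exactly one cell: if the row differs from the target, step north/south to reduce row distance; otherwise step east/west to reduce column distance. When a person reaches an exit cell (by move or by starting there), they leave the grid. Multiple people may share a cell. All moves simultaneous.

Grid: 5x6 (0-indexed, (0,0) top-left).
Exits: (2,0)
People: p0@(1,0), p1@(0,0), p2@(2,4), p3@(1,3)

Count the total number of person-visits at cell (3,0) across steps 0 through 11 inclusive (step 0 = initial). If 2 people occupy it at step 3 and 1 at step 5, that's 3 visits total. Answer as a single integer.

Answer: 0

Derivation:
Step 0: p0@(1,0) p1@(0,0) p2@(2,4) p3@(1,3) -> at (3,0): 0 [-], cum=0
Step 1: p0@ESC p1@(1,0) p2@(2,3) p3@(2,3) -> at (3,0): 0 [-], cum=0
Step 2: p0@ESC p1@ESC p2@(2,2) p3@(2,2) -> at (3,0): 0 [-], cum=0
Step 3: p0@ESC p1@ESC p2@(2,1) p3@(2,1) -> at (3,0): 0 [-], cum=0
Step 4: p0@ESC p1@ESC p2@ESC p3@ESC -> at (3,0): 0 [-], cum=0
Total visits = 0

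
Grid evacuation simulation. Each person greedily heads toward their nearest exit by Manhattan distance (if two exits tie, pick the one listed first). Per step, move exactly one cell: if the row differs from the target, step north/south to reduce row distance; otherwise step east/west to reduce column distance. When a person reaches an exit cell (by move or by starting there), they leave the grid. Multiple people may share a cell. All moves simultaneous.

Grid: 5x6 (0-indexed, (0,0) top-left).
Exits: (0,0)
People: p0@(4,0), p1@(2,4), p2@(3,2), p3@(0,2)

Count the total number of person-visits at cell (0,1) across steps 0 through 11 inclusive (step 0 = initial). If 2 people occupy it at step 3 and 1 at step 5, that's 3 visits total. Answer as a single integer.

Step 0: p0@(4,0) p1@(2,4) p2@(3,2) p3@(0,2) -> at (0,1): 0 [-], cum=0
Step 1: p0@(3,0) p1@(1,4) p2@(2,2) p3@(0,1) -> at (0,1): 1 [p3], cum=1
Step 2: p0@(2,0) p1@(0,4) p2@(1,2) p3@ESC -> at (0,1): 0 [-], cum=1
Step 3: p0@(1,0) p1@(0,3) p2@(0,2) p3@ESC -> at (0,1): 0 [-], cum=1
Step 4: p0@ESC p1@(0,2) p2@(0,1) p3@ESC -> at (0,1): 1 [p2], cum=2
Step 5: p0@ESC p1@(0,1) p2@ESC p3@ESC -> at (0,1): 1 [p1], cum=3
Step 6: p0@ESC p1@ESC p2@ESC p3@ESC -> at (0,1): 0 [-], cum=3
Total visits = 3

Answer: 3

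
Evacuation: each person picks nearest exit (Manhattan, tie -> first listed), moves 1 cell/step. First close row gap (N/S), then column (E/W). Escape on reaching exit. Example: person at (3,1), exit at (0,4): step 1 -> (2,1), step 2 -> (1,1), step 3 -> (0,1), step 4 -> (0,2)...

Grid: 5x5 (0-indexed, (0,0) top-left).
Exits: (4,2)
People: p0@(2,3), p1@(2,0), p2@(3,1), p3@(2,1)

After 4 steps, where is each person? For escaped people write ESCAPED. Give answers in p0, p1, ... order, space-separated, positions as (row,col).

Step 1: p0:(2,3)->(3,3) | p1:(2,0)->(3,0) | p2:(3,1)->(4,1) | p3:(2,1)->(3,1)
Step 2: p0:(3,3)->(4,3) | p1:(3,0)->(4,0) | p2:(4,1)->(4,2)->EXIT | p3:(3,1)->(4,1)
Step 3: p0:(4,3)->(4,2)->EXIT | p1:(4,0)->(4,1) | p2:escaped | p3:(4,1)->(4,2)->EXIT
Step 4: p0:escaped | p1:(4,1)->(4,2)->EXIT | p2:escaped | p3:escaped

ESCAPED ESCAPED ESCAPED ESCAPED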